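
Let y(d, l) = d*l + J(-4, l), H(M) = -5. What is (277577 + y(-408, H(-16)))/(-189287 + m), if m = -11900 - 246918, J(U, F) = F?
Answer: -279612/448105 ≈ -0.62399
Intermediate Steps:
m = -258818
y(d, l) = l + d*l (y(d, l) = d*l + l = l + d*l)
(277577 + y(-408, H(-16)))/(-189287 + m) = (277577 - 5*(1 - 408))/(-189287 - 258818) = (277577 - 5*(-407))/(-448105) = (277577 + 2035)*(-1/448105) = 279612*(-1/448105) = -279612/448105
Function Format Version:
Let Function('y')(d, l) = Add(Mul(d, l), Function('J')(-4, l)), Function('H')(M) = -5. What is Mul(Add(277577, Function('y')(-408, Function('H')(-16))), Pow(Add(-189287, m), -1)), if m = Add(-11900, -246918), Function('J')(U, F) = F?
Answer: Rational(-279612, 448105) ≈ -0.62399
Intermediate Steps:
m = -258818
Function('y')(d, l) = Add(l, Mul(d, l)) (Function('y')(d, l) = Add(Mul(d, l), l) = Add(l, Mul(d, l)))
Mul(Add(277577, Function('y')(-408, Function('H')(-16))), Pow(Add(-189287, m), -1)) = Mul(Add(277577, Mul(-5, Add(1, -408))), Pow(Add(-189287, -258818), -1)) = Mul(Add(277577, Mul(-5, -407)), Pow(-448105, -1)) = Mul(Add(277577, 2035), Rational(-1, 448105)) = Mul(279612, Rational(-1, 448105)) = Rational(-279612, 448105)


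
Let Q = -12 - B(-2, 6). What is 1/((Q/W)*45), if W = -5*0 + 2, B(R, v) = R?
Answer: -1/225 ≈ -0.0044444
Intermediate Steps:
W = 2 (W = 0 + 2 = 2)
Q = -10 (Q = -12 - 1*(-2) = -12 + 2 = -10)
1/((Q/W)*45) = 1/(-10/2*45) = 1/(-10*½*45) = 1/(-5*45) = 1/(-225) = -1/225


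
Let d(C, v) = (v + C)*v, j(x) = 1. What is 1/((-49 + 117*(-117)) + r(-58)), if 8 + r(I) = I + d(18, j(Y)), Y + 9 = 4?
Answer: -1/13785 ≈ -7.2543e-5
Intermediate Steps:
Y = -5 (Y = -9 + 4 = -5)
d(C, v) = v*(C + v) (d(C, v) = (C + v)*v = v*(C + v))
r(I) = 11 + I (r(I) = -8 + (I + 1*(18 + 1)) = -8 + (I + 1*19) = -8 + (I + 19) = -8 + (19 + I) = 11 + I)
1/((-49 + 117*(-117)) + r(-58)) = 1/((-49 + 117*(-117)) + (11 - 58)) = 1/((-49 - 13689) - 47) = 1/(-13738 - 47) = 1/(-13785) = -1/13785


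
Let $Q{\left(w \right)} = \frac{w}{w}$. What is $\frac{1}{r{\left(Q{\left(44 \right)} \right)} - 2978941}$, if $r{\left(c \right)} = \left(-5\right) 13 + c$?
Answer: $- \frac{1}{2979005} \approx -3.3568 \cdot 10^{-7}$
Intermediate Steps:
$Q{\left(w \right)} = 1$
$r{\left(c \right)} = -65 + c$
$\frac{1}{r{\left(Q{\left(44 \right)} \right)} - 2978941} = \frac{1}{\left(-65 + 1\right) - 2978941} = \frac{1}{-64 - 2978941} = \frac{1}{-2979005} = - \frac{1}{2979005}$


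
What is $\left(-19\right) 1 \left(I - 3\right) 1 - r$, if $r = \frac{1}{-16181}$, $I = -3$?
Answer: $\frac{1844635}{16181} \approx 114.0$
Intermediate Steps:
$r = - \frac{1}{16181} \approx -6.1801 \cdot 10^{-5}$
$\left(-19\right) 1 \left(I - 3\right) 1 - r = \left(-19\right) 1 \left(-3 - 3\right) 1 - - \frac{1}{16181} = - 19 \left(\left(-6\right) 1\right) + \frac{1}{16181} = \left(-19\right) \left(-6\right) + \frac{1}{16181} = 114 + \frac{1}{16181} = \frac{1844635}{16181}$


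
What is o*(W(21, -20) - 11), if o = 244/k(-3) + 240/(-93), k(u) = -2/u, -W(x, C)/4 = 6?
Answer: -394310/31 ≈ -12720.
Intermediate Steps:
W(x, C) = -24 (W(x, C) = -4*6 = -24)
o = 11266/31 (o = 244/((-2/(-3))) + 240/(-93) = 244/((-2*(-⅓))) + 240*(-1/93) = 244/(⅔) - 80/31 = 244*(3/2) - 80/31 = 366 - 80/31 = 11266/31 ≈ 363.42)
o*(W(21, -20) - 11) = 11266*(-24 - 11)/31 = (11266/31)*(-35) = -394310/31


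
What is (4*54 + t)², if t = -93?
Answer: 15129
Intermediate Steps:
(4*54 + t)² = (4*54 - 93)² = (216 - 93)² = 123² = 15129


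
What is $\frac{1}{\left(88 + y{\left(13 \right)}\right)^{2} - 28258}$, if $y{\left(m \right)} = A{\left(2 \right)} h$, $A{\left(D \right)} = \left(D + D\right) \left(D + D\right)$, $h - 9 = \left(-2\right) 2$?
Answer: $- \frac{1}{34} \approx -0.029412$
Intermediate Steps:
$h = 5$ ($h = 9 - 4 = 5$)
$A{\left(D \right)} = 4 D^{2}$ ($A{\left(D \right)} = 2 D 2 D = 4 D^{2}$)
$y{\left(m \right)} = 80$ ($y{\left(m \right)} = 4 \cdot 2^{2} \cdot 5 = 4 \cdot 4 \cdot 5 = 16 \cdot 5 = 80$)
$\frac{1}{\left(88 + y{\left(13 \right)}\right)^{2} - 28258} = \frac{1}{\left(88 + 80\right)^{2} - 28258} = \frac{1}{168^{2} - 28258} = \frac{1}{28224 - 28258} = \frac{1}{-34} = - \frac{1}{34}$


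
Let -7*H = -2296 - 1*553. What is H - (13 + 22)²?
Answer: -818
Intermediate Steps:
H = 407 (H = -(-2296 - 1*553)/7 = -(-2296 - 553)/7 = -⅐*(-2849) = 407)
H - (13 + 22)² = 407 - (13 + 22)² = 407 - 1*35² = 407 - 1*1225 = 407 - 1225 = -818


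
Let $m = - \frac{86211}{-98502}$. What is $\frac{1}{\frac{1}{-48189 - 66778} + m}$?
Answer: $\frac{3774826478}{3303773845} \approx 1.1426$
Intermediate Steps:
$m = \frac{28737}{32834}$ ($m = \left(-86211\right) \left(- \frac{1}{98502}\right) = \frac{28737}{32834} \approx 0.87522$)
$\frac{1}{\frac{1}{-48189 - 66778} + m} = \frac{1}{\frac{1}{-48189 - 66778} + \frac{28737}{32834}} = \frac{1}{\frac{1}{-114967} + \frac{28737}{32834}} = \frac{1}{- \frac{1}{114967} + \frac{28737}{32834}} = \frac{1}{\frac{3303773845}{3774826478}} = \frac{3774826478}{3303773845}$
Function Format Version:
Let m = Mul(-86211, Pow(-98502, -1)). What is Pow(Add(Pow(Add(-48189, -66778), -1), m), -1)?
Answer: Rational(3774826478, 3303773845) ≈ 1.1426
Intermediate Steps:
m = Rational(28737, 32834) (m = Mul(-86211, Rational(-1, 98502)) = Rational(28737, 32834) ≈ 0.87522)
Pow(Add(Pow(Add(-48189, -66778), -1), m), -1) = Pow(Add(Pow(Add(-48189, -66778), -1), Rational(28737, 32834)), -1) = Pow(Add(Pow(-114967, -1), Rational(28737, 32834)), -1) = Pow(Add(Rational(-1, 114967), Rational(28737, 32834)), -1) = Pow(Rational(3303773845, 3774826478), -1) = Rational(3774826478, 3303773845)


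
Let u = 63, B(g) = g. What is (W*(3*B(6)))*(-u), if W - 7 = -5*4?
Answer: 14742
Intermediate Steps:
W = -13 (W = 7 - 5*4 = 7 - 20 = -13)
(W*(3*B(6)))*(-u) = (-39*6)*(-1*63) = -13*18*(-63) = -234*(-63) = 14742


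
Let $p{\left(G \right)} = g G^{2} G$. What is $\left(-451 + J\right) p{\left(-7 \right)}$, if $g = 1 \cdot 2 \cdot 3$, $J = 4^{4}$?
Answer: $401310$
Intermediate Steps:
$J = 256$
$g = 6$ ($g = 2 \cdot 3 = 6$)
$p{\left(G \right)} = 6 G^{3}$ ($p{\left(G \right)} = 6 G^{2} G = 6 G^{3}$)
$\left(-451 + J\right) p{\left(-7 \right)} = \left(-451 + 256\right) 6 \left(-7\right)^{3} = - 195 \cdot 6 \left(-343\right) = \left(-195\right) \left(-2058\right) = 401310$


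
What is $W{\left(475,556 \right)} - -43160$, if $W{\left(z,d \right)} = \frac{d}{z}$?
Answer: $\frac{20501556}{475} \approx 43161.0$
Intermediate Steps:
$W{\left(475,556 \right)} - -43160 = \frac{556}{475} - -43160 = 556 \cdot \frac{1}{475} + 43160 = \frac{556}{475} + 43160 = \frac{20501556}{475}$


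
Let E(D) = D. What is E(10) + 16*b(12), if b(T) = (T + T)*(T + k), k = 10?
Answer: 8458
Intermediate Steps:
b(T) = 2*T*(10 + T) (b(T) = (T + T)*(T + 10) = (2*T)*(10 + T) = 2*T*(10 + T))
E(10) + 16*b(12) = 10 + 16*(2*12*(10 + 12)) = 10 + 16*(2*12*22) = 10 + 16*528 = 10 + 8448 = 8458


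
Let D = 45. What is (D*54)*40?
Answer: 97200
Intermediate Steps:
(D*54)*40 = (45*54)*40 = 2430*40 = 97200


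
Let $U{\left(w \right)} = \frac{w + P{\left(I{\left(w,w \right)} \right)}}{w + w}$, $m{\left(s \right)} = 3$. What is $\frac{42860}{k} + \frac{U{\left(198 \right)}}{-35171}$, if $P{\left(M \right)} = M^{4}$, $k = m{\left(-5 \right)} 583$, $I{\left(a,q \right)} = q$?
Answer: $- \frac{10561567237}{123028158} \approx -85.847$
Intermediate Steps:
$k = 1749$ ($k = 3 \cdot 583 = 1749$)
$U{\left(w \right)} = \frac{w + w^{4}}{2 w}$ ($U{\left(w \right)} = \frac{w + w^{4}}{w + w} = \frac{w + w^{4}}{2 w}$)
$\frac{42860}{k} + \frac{U{\left(198 \right)}}{-35171} = \frac{42860}{1749} + \frac{\frac{1}{2} + \frac{198^{3}}{2}}{-35171} = 42860 \cdot \frac{1}{1749} + \left(\frac{1}{2} + \frac{1}{2} \cdot 7762392\right) \left(- \frac{1}{35171}\right) = \frac{42860}{1749} + \left(\frac{1}{2} + 3881196\right) \left(- \frac{1}{35171}\right) = \frac{42860}{1749} + \frac{7762393}{2} \left(- \frac{1}{35171}\right) = \frac{42860}{1749} - \frac{7762393}{70342} = - \frac{10561567237}{123028158}$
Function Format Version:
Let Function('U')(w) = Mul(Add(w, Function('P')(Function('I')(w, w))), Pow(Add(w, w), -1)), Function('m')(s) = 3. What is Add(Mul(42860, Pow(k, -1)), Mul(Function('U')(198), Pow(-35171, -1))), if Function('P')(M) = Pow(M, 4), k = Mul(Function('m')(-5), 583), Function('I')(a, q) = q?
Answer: Rational(-10561567237, 123028158) ≈ -85.847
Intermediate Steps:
k = 1749 (k = Mul(3, 583) = 1749)
Function('U')(w) = Mul(Rational(1, 2), Pow(w, -1), Add(w, Pow(w, 4))) (Function('U')(w) = Mul(Add(w, Pow(w, 4)), Pow(Add(w, w), -1)) = Mul(Add(w, Pow(w, 4)), Pow(Mul(2, w), -1)) = Mul(Add(w, Pow(w, 4)), Mul(Rational(1, 2), Pow(w, -1))) = Mul(Rational(1, 2), Pow(w, -1), Add(w, Pow(w, 4))))
Add(Mul(42860, Pow(k, -1)), Mul(Function('U')(198), Pow(-35171, -1))) = Add(Mul(42860, Pow(1749, -1)), Mul(Add(Rational(1, 2), Mul(Rational(1, 2), Pow(198, 3))), Pow(-35171, -1))) = Add(Mul(42860, Rational(1, 1749)), Mul(Add(Rational(1, 2), Mul(Rational(1, 2), 7762392)), Rational(-1, 35171))) = Add(Rational(42860, 1749), Mul(Add(Rational(1, 2), 3881196), Rational(-1, 35171))) = Add(Rational(42860, 1749), Mul(Rational(7762393, 2), Rational(-1, 35171))) = Add(Rational(42860, 1749), Rational(-7762393, 70342)) = Rational(-10561567237, 123028158)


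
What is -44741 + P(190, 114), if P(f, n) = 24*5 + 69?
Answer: -44552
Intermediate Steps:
P(f, n) = 189 (P(f, n) = 120 + 69 = 189)
-44741 + P(190, 114) = -44741 + 189 = -44552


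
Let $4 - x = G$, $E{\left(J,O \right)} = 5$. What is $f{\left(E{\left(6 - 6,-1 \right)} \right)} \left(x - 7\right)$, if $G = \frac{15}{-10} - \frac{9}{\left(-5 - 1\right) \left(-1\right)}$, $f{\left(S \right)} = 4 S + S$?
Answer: $0$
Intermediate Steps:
$f{\left(S \right)} = 5 S$
$G = -3$ ($G = 15 \left(- \frac{1}{10}\right) - \frac{9}{\left(-6\right) \left(-1\right)} = - \frac{3}{2} - \frac{9}{6} = - \frac{3}{2} - \frac{3}{2} = -3$)
$x = 7$ ($x = 4 - -3 = 4 + 3 = 7$)
$f{\left(E{\left(6 - 6,-1 \right)} \right)} \left(x - 7\right) = 5 \cdot 5 \left(7 - 7\right) = 25 \cdot 0 = 0$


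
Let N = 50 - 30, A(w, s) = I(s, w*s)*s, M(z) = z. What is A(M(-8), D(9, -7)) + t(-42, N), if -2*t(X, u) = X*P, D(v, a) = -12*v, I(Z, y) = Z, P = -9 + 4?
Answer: 11559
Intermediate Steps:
P = -5
A(w, s) = s² (A(w, s) = s*s = s²)
N = 20
t(X, u) = 5*X/2 (t(X, u) = -X*(-5)/2 = -(-5)*X/2 = 5*X/2)
A(M(-8), D(9, -7)) + t(-42, N) = (-12*9)² + (5/2)*(-42) = (-108)² - 105 = 11664 - 105 = 11559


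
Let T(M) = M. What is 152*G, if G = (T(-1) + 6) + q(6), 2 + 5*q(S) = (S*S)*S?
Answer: 36328/5 ≈ 7265.6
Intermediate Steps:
q(S) = -2/5 + S**3/5 (q(S) = -2/5 + ((S*S)*S)/5 = -2/5 + (S**2*S)/5 = -2/5 + S**3/5)
G = 239/5 (G = (-1 + 6) + (-2/5 + (1/5)*6**3) = 5 + (-2/5 + (1/5)*216) = 5 + (-2/5 + 216/5) = 5 + 214/5 = 239/5 ≈ 47.800)
152*G = 152*(239/5) = 36328/5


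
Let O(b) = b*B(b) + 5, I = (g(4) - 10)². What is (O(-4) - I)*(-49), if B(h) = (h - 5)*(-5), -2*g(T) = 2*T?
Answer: 18179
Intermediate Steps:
g(T) = -T
I = 196 (I = (-1*4 - 10)² = (-4 - 10)² = (-14)² = 196)
B(h) = 25 - 5*h (B(h) = (-5 + h)*(-5) = 25 - 5*h)
O(b) = 5 + b*(25 - 5*b) (O(b) = b*(25 - 5*b) + 5 = 5 + b*(25 - 5*b))
(O(-4) - I)*(-49) = ((5 - 5*(-4)*(-5 - 4)) - 1*196)*(-49) = ((5 - 5*(-4)*(-9)) - 196)*(-49) = ((5 - 180) - 196)*(-49) = (-175 - 196)*(-49) = -371*(-49) = 18179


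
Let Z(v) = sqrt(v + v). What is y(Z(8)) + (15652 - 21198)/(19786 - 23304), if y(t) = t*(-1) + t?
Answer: 2773/1759 ≈ 1.5765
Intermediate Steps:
Z(v) = sqrt(2)*sqrt(v) (Z(v) = sqrt(2*v) = sqrt(2)*sqrt(v))
y(t) = 0 (y(t) = -t + t = 0)
y(Z(8)) + (15652 - 21198)/(19786 - 23304) = 0 + (15652 - 21198)/(19786 - 23304) = 0 - 5546/(-3518) = 0 - 5546*(-1/3518) = 0 + 2773/1759 = 2773/1759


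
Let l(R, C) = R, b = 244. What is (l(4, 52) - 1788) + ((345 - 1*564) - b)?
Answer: -2247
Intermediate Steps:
(l(4, 52) - 1788) + ((345 - 1*564) - b) = (4 - 1788) + ((345 - 1*564) - 1*244) = -1784 + ((345 - 564) - 244) = -1784 + (-219 - 244) = -1784 - 463 = -2247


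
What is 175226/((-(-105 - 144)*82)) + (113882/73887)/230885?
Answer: 166069597153697/19351046060995 ≈ 8.5819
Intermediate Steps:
175226/((-(-105 - 144)*82)) + (113882/73887)/230885 = 175226/((-(-249)*82)) + (113882*(1/73887))*(1/230885) = 175226/((-1*(-20418))) + (113882/73887)*(1/230885) = 175226/20418 + 113882/17059399995 = 175226*(1/20418) + 113882/17059399995 = 87613/10209 + 113882/17059399995 = 166069597153697/19351046060995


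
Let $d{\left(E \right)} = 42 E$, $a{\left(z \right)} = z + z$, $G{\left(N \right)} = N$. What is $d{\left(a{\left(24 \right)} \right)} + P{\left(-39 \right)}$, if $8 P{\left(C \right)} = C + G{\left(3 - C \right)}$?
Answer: $\frac{16131}{8} \approx 2016.4$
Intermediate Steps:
$a{\left(z \right)} = 2 z$
$P{\left(C \right)} = \frac{3}{8}$ ($P{\left(C \right)} = \frac{C - \left(-3 + C\right)}{8} = \frac{1}{8} \cdot 3 = \frac{3}{8}$)
$d{\left(a{\left(24 \right)} \right)} + P{\left(-39 \right)} = 42 \cdot 2 \cdot 24 + \frac{3}{8} = 42 \cdot 48 + \frac{3}{8} = 2016 + \frac{3}{8} = \frac{16131}{8}$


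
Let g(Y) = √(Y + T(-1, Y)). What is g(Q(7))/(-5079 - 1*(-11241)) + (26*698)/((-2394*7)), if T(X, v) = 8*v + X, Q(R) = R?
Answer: -9074/8379 + √62/6162 ≈ -1.0817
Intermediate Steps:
T(X, v) = X + 8*v
g(Y) = √(-1 + 9*Y) (g(Y) = √(Y + (-1 + 8*Y)) = √(-1 + 9*Y))
g(Q(7))/(-5079 - 1*(-11241)) + (26*698)/((-2394*7)) = √(-1 + 9*7)/(-5079 - 1*(-11241)) + (26*698)/((-2394*7)) = √(-1 + 63)/(-5079 + 11241) + 18148/(-16758) = √62/6162 + 18148*(-1/16758) = √62*(1/6162) - 9074/8379 = √62/6162 - 9074/8379 = -9074/8379 + √62/6162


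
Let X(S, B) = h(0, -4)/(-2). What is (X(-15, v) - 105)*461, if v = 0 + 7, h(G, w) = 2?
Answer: -48866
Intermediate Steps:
v = 7
X(S, B) = -1 (X(S, B) = 2/(-2) = 2*(-½) = -1)
(X(-15, v) - 105)*461 = (-1 - 105)*461 = -106*461 = -48866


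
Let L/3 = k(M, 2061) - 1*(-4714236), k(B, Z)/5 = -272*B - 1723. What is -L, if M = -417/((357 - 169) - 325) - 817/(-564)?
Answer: -90780461077/6439 ≈ -1.4099e+7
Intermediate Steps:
M = 347117/77268 (M = -417/(188 - 325) - 817*(-1/564) = -417/(-137) + 817/564 = -417*(-1/137) + 817/564 = 417/137 + 817/564 = 347117/77268 ≈ 4.4924)
k(B, Z) = -8615 - 1360*B (k(B, Z) = 5*(-272*B - 1723) = 5*(-1723 - 272*B) = -8615 - 1360*B)
L = 90780461077/6439 (L = 3*((-8615 - 1360*347117/77268) - 1*(-4714236)) = 3*((-8615 - 118019780/19317) + 4714236) = 3*(-284435735/19317 + 4714236) = 3*(90780461077/19317) = 90780461077/6439 ≈ 1.4099e+7)
-L = -1*90780461077/6439 = -90780461077/6439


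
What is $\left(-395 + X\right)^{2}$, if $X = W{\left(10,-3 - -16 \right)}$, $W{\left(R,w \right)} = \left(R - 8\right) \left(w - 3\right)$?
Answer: $140625$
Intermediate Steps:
$W{\left(R,w \right)} = \left(-8 + R\right) \left(-3 + w\right)$
$X = 20$ ($X = 24 - 8 \left(-3 - -16\right) - 30 + 10 \left(-3 - -16\right) = 24 - 8 \left(-3 + 16\right) - 30 + 10 \left(-3 + 16\right) = 24 - 104 - 30 + 10 \cdot 13 = 24 - 104 - 30 + 130 = 20$)
$\left(-395 + X\right)^{2} = \left(-395 + 20\right)^{2} = \left(-375\right)^{2} = 140625$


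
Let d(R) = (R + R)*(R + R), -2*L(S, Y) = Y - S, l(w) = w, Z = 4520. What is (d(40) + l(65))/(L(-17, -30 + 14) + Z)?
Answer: 4310/3013 ≈ 1.4305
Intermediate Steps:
L(S, Y) = S/2 - Y/2 (L(S, Y) = -(Y - S)/2 = S/2 - Y/2)
d(R) = 4*R² (d(R) = (2*R)*(2*R) = 4*R²)
(d(40) + l(65))/(L(-17, -30 + 14) + Z) = (4*40² + 65)/(((½)*(-17) - (-30 + 14)/2) + 4520) = (4*1600 + 65)/((-17/2 - ½*(-16)) + 4520) = (6400 + 65)/((-17/2 + 8) + 4520) = 6465/(-½ + 4520) = 6465/(9039/2) = 6465*(2/9039) = 4310/3013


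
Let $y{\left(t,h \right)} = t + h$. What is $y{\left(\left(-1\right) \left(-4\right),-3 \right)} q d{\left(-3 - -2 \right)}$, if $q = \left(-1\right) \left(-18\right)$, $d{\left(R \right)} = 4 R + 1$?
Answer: $-54$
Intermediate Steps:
$y{\left(t,h \right)} = h + t$
$d{\left(R \right)} = 1 + 4 R$
$q = 18$
$y{\left(\left(-1\right) \left(-4\right),-3 \right)} q d{\left(-3 - -2 \right)} = \left(-3 - -4\right) 18 \left(1 + 4 \left(-3 - -2\right)\right) = \left(-3 + 4\right) 18 \left(1 + 4 \left(-3 + 2\right)\right) = 1 \cdot 18 \left(1 + 4 \left(-1\right)\right) = 18 \left(1 - 4\right) = 18 \left(-3\right) = -54$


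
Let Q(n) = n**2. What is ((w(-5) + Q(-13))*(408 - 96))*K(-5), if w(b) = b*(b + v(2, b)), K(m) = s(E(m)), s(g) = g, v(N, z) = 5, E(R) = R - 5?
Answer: -527280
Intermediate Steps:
E(R) = -5 + R
K(m) = -5 + m
w(b) = b*(5 + b) (w(b) = b*(b + 5) = b*(5 + b))
((w(-5) + Q(-13))*(408 - 96))*K(-5) = ((-5*(5 - 5) + (-13)**2)*(408 - 96))*(-5 - 5) = ((-5*0 + 169)*312)*(-10) = ((0 + 169)*312)*(-10) = (169*312)*(-10) = 52728*(-10) = -527280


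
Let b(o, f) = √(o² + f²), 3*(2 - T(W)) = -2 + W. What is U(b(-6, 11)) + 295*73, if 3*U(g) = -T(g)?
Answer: 193807/9 + √157/9 ≈ 21536.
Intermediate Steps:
T(W) = 8/3 - W/3 (T(W) = 2 - (-2 + W)/3 = 2 + (⅔ - W/3) = 8/3 - W/3)
b(o, f) = √(f² + o²)
U(g) = -8/9 + g/9 (U(g) = (-(8/3 - g/3))/3 = (-8/3 + g/3)/3 = -8/9 + g/9)
U(b(-6, 11)) + 295*73 = (-8/9 + √(11² + (-6)²)/9) + 295*73 = (-8/9 + √(121 + 36)/9) + 21535 = (-8/9 + √157/9) + 21535 = 193807/9 + √157/9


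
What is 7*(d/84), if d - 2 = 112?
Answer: 19/2 ≈ 9.5000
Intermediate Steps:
d = 114 (d = 2 + 112 = 114)
7*(d/84) = 7*(114/84) = 7*(114*(1/84)) = 7*(19/14) = 19/2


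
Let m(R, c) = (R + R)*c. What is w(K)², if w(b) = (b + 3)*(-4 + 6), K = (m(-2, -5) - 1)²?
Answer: 529984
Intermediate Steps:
m(R, c) = 2*R*c (m(R, c) = (2*R)*c = 2*R*c)
K = 361 (K = (2*(-2)*(-5) - 1)² = (20 - 1)² = 19² = 361)
w(b) = 6 + 2*b (w(b) = (3 + b)*2 = 6 + 2*b)
w(K)² = (6 + 2*361)² = (6 + 722)² = 728² = 529984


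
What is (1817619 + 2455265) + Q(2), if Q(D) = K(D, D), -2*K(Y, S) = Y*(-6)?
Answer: 4272890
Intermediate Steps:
K(Y, S) = 3*Y (K(Y, S) = -Y*(-6)/2 = -(-3)*Y = 3*Y)
Q(D) = 3*D
(1817619 + 2455265) + Q(2) = (1817619 + 2455265) + 3*2 = 4272884 + 6 = 4272890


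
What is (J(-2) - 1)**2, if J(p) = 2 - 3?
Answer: 4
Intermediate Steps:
J(p) = -1
(J(-2) - 1)**2 = (-1 - 1)**2 = (-2)**2 = 4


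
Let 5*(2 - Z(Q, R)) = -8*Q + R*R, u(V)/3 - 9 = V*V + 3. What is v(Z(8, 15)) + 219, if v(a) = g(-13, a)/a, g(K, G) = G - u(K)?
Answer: 35935/151 ≈ 237.98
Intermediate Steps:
u(V) = 36 + 3*V² (u(V) = 27 + 3*(V*V + 3) = 27 + 3*(V² + 3) = 27 + 3*(3 + V²) = 27 + (9 + 3*V²) = 36 + 3*V²)
g(K, G) = -36 + G - 3*K² (g(K, G) = G - (36 + 3*K²) = G + (-36 - 3*K²) = -36 + G - 3*K²)
Z(Q, R) = 2 - R²/5 + 8*Q/5 (Z(Q, R) = 2 - (-8*Q + R*R)/5 = 2 - (-8*Q + R²)/5 = 2 - (R² - 8*Q)/5 = 2 + (-R²/5 + 8*Q/5) = 2 - R²/5 + 8*Q/5)
v(a) = (-543 + a)/a (v(a) = (-36 + a - 3*(-13)²)/a = (-36 + a - 3*169)/a = (-36 + a - 507)/a = (-543 + a)/a)
v(Z(8, 15)) + 219 = (-543 + (2 - ⅕*15² + (8/5)*8))/(2 - ⅕*15² + (8/5)*8) + 219 = (-543 + (2 - ⅕*225 + 64/5))/(2 - ⅕*225 + 64/5) + 219 = (-543 + (2 - 45 + 64/5))/(2 - 45 + 64/5) + 219 = (-543 - 151/5)/(-151/5) + 219 = -5/151*(-2866/5) + 219 = 2866/151 + 219 = 35935/151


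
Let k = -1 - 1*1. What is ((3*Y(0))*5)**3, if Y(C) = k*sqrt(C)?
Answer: 0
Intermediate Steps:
k = -2 (k = -1 - 1 = -2)
Y(C) = -2*sqrt(C)
((3*Y(0))*5)**3 = ((3*(-2*sqrt(0)))*5)**3 = ((3*(-2*0))*5)**3 = ((3*0)*5)**3 = (0*5)**3 = 0**3 = 0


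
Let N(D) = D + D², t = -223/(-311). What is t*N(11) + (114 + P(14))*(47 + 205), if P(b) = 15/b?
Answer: 9047814/311 ≈ 29093.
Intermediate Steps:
t = 223/311 (t = -223*(-1/311) = 223/311 ≈ 0.71704)
t*N(11) + (114 + P(14))*(47 + 205) = 223*(11*(1 + 11))/311 + (114 + 15/14)*(47 + 205) = 223*(11*12)/311 + (114 + 15*(1/14))*252 = (223/311)*132 + (114 + 15/14)*252 = 29436/311 + (1611/14)*252 = 29436/311 + 28998 = 9047814/311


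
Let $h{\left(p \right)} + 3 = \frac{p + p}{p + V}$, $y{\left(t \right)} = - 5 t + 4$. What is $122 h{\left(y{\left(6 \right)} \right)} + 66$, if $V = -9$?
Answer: $- \frac{4156}{35} \approx -118.74$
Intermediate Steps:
$y{\left(t \right)} = 4 - 5 t$
$h{\left(p \right)} = -3 + \frac{2 p}{-9 + p}$ ($h{\left(p \right)} = -3 + \frac{p + p}{p - 9} = -3 + \frac{2 p}{-9 + p}$)
$122 h{\left(y{\left(6 \right)} \right)} + 66 = 122 \frac{27 - \left(4 - 30\right)}{-9 + \left(4 - 30\right)} + 66 = 122 \frac{27 - -26}{-9 - 26} + 66 = 122 \frac{27 + 26}{-35} + 66 = 122 \left(\left(- \frac{1}{35}\right) 53\right) + 66 = 122 \left(- \frac{53}{35}\right) + 66 = - \frac{6466}{35} + 66 = - \frac{4156}{35}$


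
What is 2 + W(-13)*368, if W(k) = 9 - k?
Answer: 8098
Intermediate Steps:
2 + W(-13)*368 = 2 + (9 - 1*(-13))*368 = 2 + (9 + 13)*368 = 2 + 22*368 = 2 + 8096 = 8098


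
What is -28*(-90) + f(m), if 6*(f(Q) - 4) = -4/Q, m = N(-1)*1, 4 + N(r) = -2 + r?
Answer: 53006/21 ≈ 2524.1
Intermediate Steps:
N(r) = -6 + r (N(r) = -4 + (-2 + r) = -6 + r)
m = -7 (m = (-6 - 1)*1 = -7*1 = -7)
f(Q) = 4 - 2/(3*Q) (f(Q) = 4 + (-4/Q)/6 = 4 - 2/(3*Q))
-28*(-90) + f(m) = -28*(-90) + (4 - 2/3/(-7)) = 2520 + (4 - 2/3*(-1/7)) = 2520 + (4 + 2/21) = 2520 + 86/21 = 53006/21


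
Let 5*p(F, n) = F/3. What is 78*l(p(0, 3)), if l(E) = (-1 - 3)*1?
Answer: -312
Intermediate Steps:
p(F, n) = F/15 (p(F, n) = (F/3)/5 = F/15)
l(E) = -4 (l(E) = -4*1 = -4)
78*l(p(0, 3)) = 78*(-4) = -312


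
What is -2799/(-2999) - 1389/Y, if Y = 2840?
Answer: 3783549/8517160 ≈ 0.44423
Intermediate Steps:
-2799/(-2999) - 1389/Y = -2799/(-2999) - 1389/2840 = -2799*(-1/2999) - 1389*1/2840 = 2799/2999 - 1389/2840 = 3783549/8517160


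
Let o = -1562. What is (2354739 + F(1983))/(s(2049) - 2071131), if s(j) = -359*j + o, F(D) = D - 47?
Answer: -2356675/2808284 ≈ -0.83919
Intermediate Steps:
F(D) = -47 + D
s(j) = -1562 - 359*j (s(j) = -359*j - 1562 = -1562 - 359*j)
(2354739 + F(1983))/(s(2049) - 2071131) = (2354739 + (-47 + 1983))/((-1562 - 359*2049) - 2071131) = (2354739 + 1936)/((-1562 - 735591) - 2071131) = 2356675/(-737153 - 2071131) = 2356675/(-2808284) = 2356675*(-1/2808284) = -2356675/2808284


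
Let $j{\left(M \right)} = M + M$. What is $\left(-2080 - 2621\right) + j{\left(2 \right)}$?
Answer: $-4697$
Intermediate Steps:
$j{\left(M \right)} = 2 M$
$\left(-2080 - 2621\right) + j{\left(2 \right)} = \left(-2080 - 2621\right) + 2 \cdot 2 = -4701 + 4 = -4697$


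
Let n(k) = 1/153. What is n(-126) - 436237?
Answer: -66744260/153 ≈ -4.3624e+5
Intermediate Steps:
n(k) = 1/153
n(-126) - 436237 = 1/153 - 436237 = -66744260/153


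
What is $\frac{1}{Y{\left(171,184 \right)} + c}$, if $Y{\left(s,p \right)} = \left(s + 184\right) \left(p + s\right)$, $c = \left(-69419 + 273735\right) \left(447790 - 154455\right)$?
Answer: $\frac{1}{59933159885} \approx 1.6685 \cdot 10^{-11}$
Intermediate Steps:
$c = 59933033860$ ($c = 204316 \cdot 293335 = 59933033860$)
$Y{\left(s,p \right)} = \left(184 + s\right) \left(p + s\right)$
$\frac{1}{Y{\left(171,184 \right)} + c} = \frac{1}{\left(171^{2} + 184 \cdot 184 + 184 \cdot 171 + 184 \cdot 171\right) + 59933033860} = \frac{1}{\left(29241 + 33856 + 31464 + 31464\right) + 59933033860} = \frac{1}{126025 + 59933033860} = \frac{1}{59933159885}$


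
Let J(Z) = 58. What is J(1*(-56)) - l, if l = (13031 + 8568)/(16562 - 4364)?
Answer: 685885/12198 ≈ 56.229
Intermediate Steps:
l = 21599/12198 ≈ 1.7707
J(1*(-56)) - l = 58 - 1*21599/12198 = 58 - 21599/12198 = 685885/12198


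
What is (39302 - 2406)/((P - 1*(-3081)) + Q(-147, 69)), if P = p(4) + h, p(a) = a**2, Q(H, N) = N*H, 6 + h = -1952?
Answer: -9224/2251 ≈ -4.0977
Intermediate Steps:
h = -1958 (h = -6 - 1952 = -1958)
Q(H, N) = H*N
P = -1942 (P = 4**2 - 1958 = 16 - 1958 = -1942)
(39302 - 2406)/((P - 1*(-3081)) + Q(-147, 69)) = (39302 - 2406)/((-1942 - 1*(-3081)) - 147*69) = 36896/((-1942 + 3081) - 10143) = 36896/(1139 - 10143) = 36896/(-9004) = 36896*(-1/9004) = -9224/2251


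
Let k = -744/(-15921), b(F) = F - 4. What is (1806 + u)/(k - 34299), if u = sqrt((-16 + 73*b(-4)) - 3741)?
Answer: -9584442/182024545 - 5307*I*sqrt(4341)/182024545 ≈ -0.052655 - 0.0019209*I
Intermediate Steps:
b(F) = -4 + F
u = I*sqrt(4341) (u = sqrt((-16 + 73*(-4 - 4)) - 3741) = sqrt((-16 + 73*(-8)) - 3741) = sqrt((-16 - 584) - 3741) = sqrt(-600 - 3741) = sqrt(-4341) = I*sqrt(4341) ≈ 65.886*I)
k = 248/5307 (k = -744*(-1/15921) = 248/5307 ≈ 0.046731)
(1806 + u)/(k - 34299) = (1806 + I*sqrt(4341))/(248/5307 - 34299) = (1806 + I*sqrt(4341))/(-182024545/5307) = (1806 + I*sqrt(4341))*(-5307/182024545) = -9584442/182024545 - 5307*I*sqrt(4341)/182024545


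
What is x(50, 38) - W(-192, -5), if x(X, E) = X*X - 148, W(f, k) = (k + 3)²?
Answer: 2348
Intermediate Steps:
W(f, k) = (3 + k)²
x(X, E) = -148 + X² (x(X, E) = X² - 148 = -148 + X²)
x(50, 38) - W(-192, -5) = (-148 + 50²) - (3 - 5)² = (-148 + 2500) - 1*(-2)² = 2352 - 1*4 = 2352 - 4 = 2348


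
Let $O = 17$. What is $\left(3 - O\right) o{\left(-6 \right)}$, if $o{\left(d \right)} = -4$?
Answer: $56$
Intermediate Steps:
$\left(3 - O\right) o{\left(-6 \right)} = \left(3 - 17\right) \left(-4\right) = \left(-14\right) \left(-4\right) = 56$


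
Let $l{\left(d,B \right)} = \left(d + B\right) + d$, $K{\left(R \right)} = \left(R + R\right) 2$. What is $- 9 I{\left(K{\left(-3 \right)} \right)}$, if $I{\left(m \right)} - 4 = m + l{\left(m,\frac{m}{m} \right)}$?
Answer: $279$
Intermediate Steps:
$K{\left(R \right)} = 4 R$ ($K{\left(R \right)} = 2 R 2 = 4 R$)
$l{\left(d,B \right)} = B + 2 d$ ($l{\left(d,B \right)} = \left(B + d\right) + d = B + 2 d$)
$I{\left(m \right)} = 5 + 3 m$ ($I{\left(m \right)} = 4 + \left(m + \left(\frac{m}{m} + 2 m\right)\right) = 4 + \left(m + \left(1 + 2 m\right)\right) = 4 + \left(1 + 3 m\right) = 5 + 3 m$)
$- 9 I{\left(K{\left(-3 \right)} \right)} = - 9 \left(5 + 3 \cdot 4 \left(-3\right)\right) = - 9 \left(5 + 3 \left(-12\right)\right) = - 9 \left(5 - 36\right) = \left(-9\right) \left(-31\right) = 279$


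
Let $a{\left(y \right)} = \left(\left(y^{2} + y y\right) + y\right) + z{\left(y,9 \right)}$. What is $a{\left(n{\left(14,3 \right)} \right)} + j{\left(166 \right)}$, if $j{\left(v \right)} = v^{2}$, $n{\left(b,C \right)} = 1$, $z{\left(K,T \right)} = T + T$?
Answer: $27577$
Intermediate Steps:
$z{\left(K,T \right)} = 2 T$
$a{\left(y \right)} = 18 + y + 2 y^{2}$ ($a{\left(y \right)} = \left(\left(y^{2} + y y\right) + y\right) + 2 \cdot 9 = \left(\left(y^{2} + y^{2}\right) + y\right) + 18 = \left(2 y^{2} + y\right) + 18 = \left(y + 2 y^{2}\right) + 18 = 18 + y + 2 y^{2}$)
$a{\left(n{\left(14,3 \right)} \right)} + j{\left(166 \right)} = \left(18 + 1 + 2 \cdot 1^{2}\right) + 166^{2} = \left(18 + 1 + 2 \cdot 1\right) + 27556 = \left(18 + 1 + 2\right) + 27556 = 21 + 27556 = 27577$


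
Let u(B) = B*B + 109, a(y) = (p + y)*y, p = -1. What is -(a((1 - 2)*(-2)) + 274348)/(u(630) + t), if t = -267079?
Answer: -9145/4331 ≈ -2.1115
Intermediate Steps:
a(y) = y*(-1 + y) (a(y) = (-1 + y)*y = y*(-1 + y))
u(B) = 109 + B² (u(B) = B² + 109 = 109 + B²)
-(a((1 - 2)*(-2)) + 274348)/(u(630) + t) = -(((1 - 2)*(-2))*(-1 + (1 - 2)*(-2)) + 274348)/((109 + 630²) - 267079) = -((-1*(-2))*(-1 - 1*(-2)) + 274348)/((109 + 396900) - 267079) = -(2*(-1 + 2) + 274348)/(397009 - 267079) = -(2*1 + 274348)/129930 = -(2 + 274348)/129930 = -274350/129930 = -1*9145/4331 = -9145/4331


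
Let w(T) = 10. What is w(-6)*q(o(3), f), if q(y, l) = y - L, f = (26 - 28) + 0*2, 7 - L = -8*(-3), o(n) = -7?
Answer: 100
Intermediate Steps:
L = -17 (L = 7 - (-8)*(-3) = 7 - 1*24 = 7 - 24 = -17)
f = -2 (f = -2 + 0 = -2)
q(y, l) = 17 + y (q(y, l) = y - 1*(-17) = y + 17 = 17 + y)
w(-6)*q(o(3), f) = 10*(17 - 7) = 10*10 = 100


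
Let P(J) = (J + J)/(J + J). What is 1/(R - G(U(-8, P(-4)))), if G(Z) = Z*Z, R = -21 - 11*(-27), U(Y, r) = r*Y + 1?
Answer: 1/227 ≈ 0.0044053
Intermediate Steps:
P(J) = 1 (P(J) = (2*J)/((2*J)) = (2*J)*(1/(2*J)) = 1)
U(Y, r) = 1 + Y*r (U(Y, r) = Y*r + 1 = 1 + Y*r)
R = 276 (R = -21 + 297 = 276)
G(Z) = Z²
1/(R - G(U(-8, P(-4)))) = 1/(276 - (1 - 8*1)²) = 1/(276 - (1 - 8)²) = 1/(276 - 1*(-7)²) = 1/(276 - 1*49) = 1/(276 - 49) = 1/227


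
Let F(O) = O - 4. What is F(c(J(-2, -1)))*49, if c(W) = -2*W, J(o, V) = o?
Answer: 0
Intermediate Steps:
F(O) = -4 + O
F(c(J(-2, -1)))*49 = (-4 - 2*(-2))*49 = (-4 + 4)*49 = 0*49 = 0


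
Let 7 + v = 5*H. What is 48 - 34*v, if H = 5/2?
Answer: -139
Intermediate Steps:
H = 5/2 (H = 5*(1/2) = 5/2 ≈ 2.5000)
v = 11/2 (v = -7 + 5*(5/2) = -7 + 25/2 = 11/2 ≈ 5.5000)
48 - 34*v = 48 - 34*11/2 = 48 - 187 = -139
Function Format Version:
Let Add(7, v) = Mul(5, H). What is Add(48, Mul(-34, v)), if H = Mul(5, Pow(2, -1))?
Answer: -139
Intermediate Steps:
H = Rational(5, 2) (H = Mul(5, Rational(1, 2)) = Rational(5, 2) ≈ 2.5000)
v = Rational(11, 2) (v = Add(-7, Mul(5, Rational(5, 2))) = Add(-7, Rational(25, 2)) = Rational(11, 2) ≈ 5.5000)
Add(48, Mul(-34, v)) = Add(48, Mul(-34, Rational(11, 2))) = Add(48, -187) = -139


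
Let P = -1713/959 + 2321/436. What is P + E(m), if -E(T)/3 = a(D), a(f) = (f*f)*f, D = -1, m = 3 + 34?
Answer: 2733343/418124 ≈ 6.5372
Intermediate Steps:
m = 37
a(f) = f³ (a(f) = f²*f = f³)
E(T) = 3 (E(T) = -3*(-1)³ = -3*(-1) = 3)
P = 1478971/418124 (P = -1713*1/959 + 2321*(1/436) = -1713/959 + 2321/436 = 1478971/418124 ≈ 3.5372)
P + E(m) = 1478971/418124 + 3 = 2733343/418124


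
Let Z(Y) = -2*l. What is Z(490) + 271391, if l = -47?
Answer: 271485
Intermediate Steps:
Z(Y) = 94 (Z(Y) = -2*(-47) = 94)
Z(490) + 271391 = 94 + 271391 = 271485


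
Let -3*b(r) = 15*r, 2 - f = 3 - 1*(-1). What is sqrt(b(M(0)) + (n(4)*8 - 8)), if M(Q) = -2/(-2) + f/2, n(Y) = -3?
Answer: 4*I*sqrt(2) ≈ 5.6569*I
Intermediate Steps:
f = -2 (f = 2 - (3 - 1*(-1)) = 2 - (3 + 1) = 2 - 1*4 = 2 - 4 = -2)
M(Q) = 0 (M(Q) = -2/(-2) - 2/2 = -2*(-1/2) - 2*1/2 = 1 - 1 = 0)
b(r) = -5*r
sqrt(b(M(0)) + (n(4)*8 - 8)) = sqrt(-5*0 + (-3*8 - 8)) = sqrt(0 + (-24 - 8)) = sqrt(0 - 32) = sqrt(-32) = 4*I*sqrt(2)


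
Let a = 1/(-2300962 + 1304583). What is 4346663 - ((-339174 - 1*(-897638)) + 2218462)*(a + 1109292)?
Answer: -161540171481092335/52441 ≈ -3.0804e+12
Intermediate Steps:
a = -1/996379 (a = 1/(-996379) = -1/996379 ≈ -1.0036e-6)
4346663 - ((-339174 - 1*(-897638)) + 2218462)*(a + 1109292) = 4346663 - ((-339174 - 1*(-897638)) + 2218462)*(-1/996379 + 1109292) = 4346663 - ((-339174 + 897638) + 2218462)*1105275253667/996379 = 4346663 - (558464 + 2218462)*1105275253667/996379 = 4346663 - 2776926*1105275253667/996379 = 4346663 - 1*161540399424446718/52441 = 4346663 - 161540399424446718/52441 = -161540171481092335/52441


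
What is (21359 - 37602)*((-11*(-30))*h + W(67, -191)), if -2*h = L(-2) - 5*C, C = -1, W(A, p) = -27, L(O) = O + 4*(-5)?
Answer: -45123054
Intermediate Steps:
L(O) = -20 + O (L(O) = O - 20 = -20 + O)
h = 17/2 (h = -((-20 - 2) - 5*(-1))/2 = -(-22 + 5)/2 = -½*(-17) = 17/2 ≈ 8.5000)
(21359 - 37602)*((-11*(-30))*h + W(67, -191)) = (21359 - 37602)*(-11*(-30)*(17/2) - 27) = -16243*(330*(17/2) - 27) = -16243*(2805 - 27) = -16243*2778 = -45123054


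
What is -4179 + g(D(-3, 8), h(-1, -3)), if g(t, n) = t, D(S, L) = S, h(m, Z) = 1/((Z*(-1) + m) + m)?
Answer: -4182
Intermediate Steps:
h(m, Z) = 1/(-Z + 2*m) (h(m, Z) = 1/((-Z + m) + m) = 1/((m - Z) + m) = 1/(-Z + 2*m))
-4179 + g(D(-3, 8), h(-1, -3)) = -4179 - 3 = -4182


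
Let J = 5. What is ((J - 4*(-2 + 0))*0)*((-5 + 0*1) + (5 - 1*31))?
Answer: 0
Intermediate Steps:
((J - 4*(-2 + 0))*0)*((-5 + 0*1) + (5 - 1*31)) = ((5 - 4*(-2 + 0))*0)*((-5 + 0*1) + (5 - 1*31)) = ((5 - 4*(-2))*0)*((-5 + 0) + (5 - 31)) = ((5 + 8)*0)*(-5 - 26) = (13*0)*(-31) = 0*(-31) = 0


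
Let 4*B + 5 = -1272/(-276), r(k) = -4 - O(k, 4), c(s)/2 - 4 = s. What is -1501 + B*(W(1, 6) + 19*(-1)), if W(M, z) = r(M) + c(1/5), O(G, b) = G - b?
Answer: -344969/230 ≈ -1499.9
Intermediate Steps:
c(s) = 8 + 2*s
r(k) = -k (r(k) = -4 - (k - 1*4) = -4 - (k - 4) = -4 - (-4 + k) = -4 + (4 - k) = -k)
B = -9/92 (B = -5/4 + (-1272/(-276))/4 = -5/4 + (-1272*(-1/276))/4 = -5/4 + (1/4)*(106/23) = -5/4 + 53/46 = -9/92 ≈ -0.097826)
W(M, z) = 42/5 - M (W(M, z) = -M + (8 + 2/5) = -M + 42/5 = 42/5 - M)
-1501 + B*(W(1, 6) + 19*(-1)) = -1501 - 9*((42/5 - 1*1) + 19*(-1))/92 = -1501 - 9*((42/5 - 1) - 19)/92 = -1501 - 9*(37/5 - 19)/92 = -1501 - 9/92*(-58/5) = -1501 + 261/230 = -344969/230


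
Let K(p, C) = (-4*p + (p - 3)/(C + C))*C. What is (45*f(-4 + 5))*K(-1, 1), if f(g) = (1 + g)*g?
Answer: 180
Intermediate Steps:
f(g) = g*(1 + g)
K(p, C) = C*(-4*p + (-3 + p)/(2*C)) (K(p, C) = (-4*p + (-3 + p)/((2*C)))*C = (-4*p + (-3 + p)*(1/(2*C)))*C = (-4*p + (-3 + p)/(2*C))*C = C*(-4*p + (-3 + p)/(2*C)))
(45*f(-4 + 5))*K(-1, 1) = (45*((-4 + 5)*(1 + (-4 + 5))))*(-3/2 + (½)*(-1) - 4*1*(-1)) = (45*(1*(1 + 1)))*(-3/2 - ½ + 4) = (45*(1*2))*2 = (45*2)*2 = 90*2 = 180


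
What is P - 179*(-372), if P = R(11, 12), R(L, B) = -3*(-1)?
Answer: 66591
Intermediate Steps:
R(L, B) = 3
P = 3
P - 179*(-372) = 3 - 179*(-372) = 3 + 66588 = 66591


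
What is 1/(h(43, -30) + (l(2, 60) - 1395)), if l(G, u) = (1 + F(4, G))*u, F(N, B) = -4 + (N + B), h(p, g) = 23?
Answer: -1/1192 ≈ -0.00083893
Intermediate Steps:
F(N, B) = -4 + B + N (F(N, B) = -4 + (B + N) = -4 + B + N)
l(G, u) = u*(1 + G) (l(G, u) = (1 + (-4 + G + 4))*u = (1 + G)*u = u*(1 + G))
1/(h(43, -30) + (l(2, 60) - 1395)) = 1/(23 + (60*(1 + 2) - 1395)) = 1/(23 + (60*3 - 1395)) = 1/(23 + (180 - 1395)) = 1/(23 - 1215) = 1/(-1192) = -1/1192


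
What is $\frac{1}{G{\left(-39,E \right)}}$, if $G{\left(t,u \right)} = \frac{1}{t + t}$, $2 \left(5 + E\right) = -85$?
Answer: $-78$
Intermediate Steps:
$E = - \frac{95}{2}$ ($E = -5 + \frac{1}{2} \left(-85\right) = -5 - \frac{85}{2} = - \frac{95}{2} \approx -47.5$)
$G{\left(t,u \right)} = \frac{1}{2 t}$
$\frac{1}{G{\left(-39,E \right)}} = \frac{1}{\frac{1}{2} \frac{1}{-39}} = \frac{1}{\frac{1}{2} \left(- \frac{1}{39}\right)} = \frac{1}{- \frac{1}{78}} = -78$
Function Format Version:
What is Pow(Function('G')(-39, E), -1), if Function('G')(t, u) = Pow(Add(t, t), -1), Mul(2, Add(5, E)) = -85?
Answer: -78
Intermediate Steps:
E = Rational(-95, 2) (E = Add(-5, Mul(Rational(1, 2), -85)) = Add(-5, Rational(-85, 2)) = Rational(-95, 2) ≈ -47.500)
Function('G')(t, u) = Mul(Rational(1, 2), Pow(t, -1)) (Function('G')(t, u) = Pow(Mul(2, t), -1) = Mul(Rational(1, 2), Pow(t, -1)))
Pow(Function('G')(-39, E), -1) = Pow(Mul(Rational(1, 2), Pow(-39, -1)), -1) = Pow(Mul(Rational(1, 2), Rational(-1, 39)), -1) = Pow(Rational(-1, 78), -1) = -78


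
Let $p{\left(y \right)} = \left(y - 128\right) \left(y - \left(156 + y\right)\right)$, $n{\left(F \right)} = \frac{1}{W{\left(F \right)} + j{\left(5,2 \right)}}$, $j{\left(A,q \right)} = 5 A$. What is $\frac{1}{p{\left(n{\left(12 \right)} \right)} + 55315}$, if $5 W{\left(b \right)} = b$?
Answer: $\frac{137}{10312991} \approx 1.3284 \cdot 10^{-5}$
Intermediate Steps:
$W{\left(b \right)} = \frac{b}{5}$
$n{\left(F \right)} = \frac{1}{25 + \frac{F}{5}}$ ($n{\left(F \right)} = \frac{1}{\frac{F}{5} + 5 \cdot 5} = \frac{1}{\frac{F}{5} + 25} = \frac{1}{25 + \frac{F}{5}}$)
$p{\left(y \right)} = 19968 - 156 y$ ($p{\left(y \right)} = \left(-128 + y\right) \left(-156\right) = 19968 - 156 y$)
$\frac{1}{p{\left(n{\left(12 \right)} \right)} + 55315} = \frac{1}{\left(19968 - 156 \frac{5}{125 + 12}\right) + 55315} = \frac{1}{\left(19968 - 156 \cdot \frac{5}{137}\right) + 55315} = \frac{1}{\left(19968 - 156 \cdot 5 \cdot \frac{1}{137}\right) + 55315} = \frac{1}{\left(19968 - \frac{780}{137}\right) + 55315} = \frac{1}{\frac{2734836}{137} + 55315} = \frac{1}{\frac{10312991}{137}} = \frac{137}{10312991}$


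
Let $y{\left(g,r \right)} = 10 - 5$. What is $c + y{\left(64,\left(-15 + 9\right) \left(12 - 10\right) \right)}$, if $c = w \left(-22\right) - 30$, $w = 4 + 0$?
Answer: $-113$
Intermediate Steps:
$w = 4$
$c = -118$ ($c = 4 \left(-22\right) - 30 = -88 - 30 = -118$)
$y{\left(g,r \right)} = 5$ ($y{\left(g,r \right)} = 10 - 5 = 5$)
$c + y{\left(64,\left(-15 + 9\right) \left(12 - 10\right) \right)} = -118 + 5 = -113$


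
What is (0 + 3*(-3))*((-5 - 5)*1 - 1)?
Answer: 99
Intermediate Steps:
(0 + 3*(-3))*((-5 - 5)*1 - 1) = (0 - 9)*(-10*1 - 1) = -9*(-10 - 1) = -9*(-11) = 99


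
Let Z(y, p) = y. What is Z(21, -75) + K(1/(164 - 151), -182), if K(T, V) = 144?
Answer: 165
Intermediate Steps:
Z(21, -75) + K(1/(164 - 151), -182) = 21 + 144 = 165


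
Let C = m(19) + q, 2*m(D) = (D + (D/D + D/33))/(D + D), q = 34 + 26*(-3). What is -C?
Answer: 109673/2508 ≈ 43.729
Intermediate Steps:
q = -44 (q = 34 - 78 = -44)
m(D) = (1 + 34*D/33)/(4*D) (m(D) = ((D + (D/D + D/33))/(D + D))/2 = ((D + (1 + D*(1/33)))/((2*D)))/2 = ((D + (1 + D/33))*(1/(2*D)))/2 = ((1 + 34*D/33)*(1/(2*D)))/2 = ((1 + 34*D/33)/(2*D))/2 = (1 + 34*D/33)/(4*D))
C = -109673/2508 (C = (1/132)*(33 + 34*19)/19 - 44 = (1/132)*(1/19)*(33 + 646) - 44 = (1/132)*(1/19)*679 - 44 = 679/2508 - 44 = -109673/2508 ≈ -43.729)
-C = -1*(-109673/2508) = 109673/2508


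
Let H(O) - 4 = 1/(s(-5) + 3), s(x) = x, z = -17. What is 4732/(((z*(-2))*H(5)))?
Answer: 676/17 ≈ 39.765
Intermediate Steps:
H(O) = 7/2 (H(O) = 4 + 1/(-5 + 3) = 4 + 1/(-2) = 4 - ½ = 7/2)
4732/(((z*(-2))*H(5))) = 4732/((-17*(-2)*(7/2))) = 4732/((34*(7/2))) = 4732/119 = 4732*(1/119) = 676/17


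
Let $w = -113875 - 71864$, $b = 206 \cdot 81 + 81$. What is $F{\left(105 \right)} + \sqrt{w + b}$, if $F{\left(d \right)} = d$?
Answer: $105 + 2 i \sqrt{42243} \approx 105.0 + 411.06 i$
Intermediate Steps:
$b = 16767$ ($b = 16686 + 81 = 16767$)
$w = -185739$ ($w = -113875 - 71864 = -185739$)
$F{\left(105 \right)} + \sqrt{w + b} = 105 + \sqrt{-185739 + 16767} = 105 + \sqrt{-168972} = 105 + 2 i \sqrt{42243}$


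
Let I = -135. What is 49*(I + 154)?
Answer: 931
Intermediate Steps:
49*(I + 154) = 49*(-135 + 154) = 49*19 = 931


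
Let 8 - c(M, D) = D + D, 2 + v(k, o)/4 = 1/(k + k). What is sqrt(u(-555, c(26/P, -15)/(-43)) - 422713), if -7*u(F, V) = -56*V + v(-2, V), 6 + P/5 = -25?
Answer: I*sqrt(38298744554)/301 ≈ 650.17*I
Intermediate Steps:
v(k, o) = -8 + 2/k (v(k, o) = -8 + 4/(k + k) = -8 + 4/((2*k)) = -8 + 4*(1/(2*k)) = -8 + 2/k)
P = -155 (P = -30 + 5*(-25) = -30 - 125 = -155)
c(M, D) = 8 - 2*D (c(M, D) = 8 - (D + D) = 8 - 2*D)
u(F, V) = 9/7 + 8*V (u(F, V) = -(-56*V + (-8 + 2/(-2)))/7 = -(-56*V + (-8 + 2*(-1/2)))/7 = -(-56*V + (-8 - 1))/7 = -(-56*V - 9)/7 = -(-9 - 56*V)/7 = 9/7 + 8*V)
sqrt(u(-555, c(26/P, -15)/(-43)) - 422713) = sqrt((9/7 + 8*((8 - 2*(-15))/(-43))) - 422713) = sqrt((9/7 + 8*((8 + 30)*(-1/43))) - 422713) = sqrt((9/7 + 8*(38*(-1/43))) - 422713) = sqrt((9/7 + 8*(-38/43)) - 422713) = sqrt((9/7 - 304/43) - 422713) = sqrt(-1741/301 - 422713) = sqrt(-127238354/301) = I*sqrt(38298744554)/301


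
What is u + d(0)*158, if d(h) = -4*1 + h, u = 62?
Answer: -570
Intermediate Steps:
d(h) = -4 + h
u + d(0)*158 = 62 + (-4 + 0)*158 = 62 - 4*158 = 62 - 632 = -570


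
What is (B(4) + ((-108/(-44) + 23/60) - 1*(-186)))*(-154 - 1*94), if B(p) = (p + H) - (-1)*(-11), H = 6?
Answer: -7686326/165 ≈ -46584.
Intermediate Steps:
B(p) = -5 + p (B(p) = (p + 6) - (-1)*(-11) = (6 + p) - 1*11 = (6 + p) - 11 = -5 + p)
(B(4) + ((-108/(-44) + 23/60) - 1*(-186)))*(-154 - 1*94) = ((-5 + 4) + ((-108/(-44) + 23/60) - 1*(-186)))*(-154 - 1*94) = (-1 + ((-108*(-1/44) + 23*(1/60)) + 186))*(-154 - 94) = (-1 + ((27/11 + 23/60) + 186))*(-248) = (-1 + (1873/660 + 186))*(-248) = (-1 + 124633/660)*(-248) = (123973/660)*(-248) = -7686326/165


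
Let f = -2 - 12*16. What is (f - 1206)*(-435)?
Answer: 609000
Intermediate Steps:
f = -194 (f = -2 - 192 = -194)
(f - 1206)*(-435) = (-194 - 1206)*(-435) = -1400*(-435) = 609000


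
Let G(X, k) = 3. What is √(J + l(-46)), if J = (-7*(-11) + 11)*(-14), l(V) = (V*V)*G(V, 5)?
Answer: 2*√1279 ≈ 71.526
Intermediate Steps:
l(V) = 3*V² (l(V) = (V*V)*3 = V²*3 = 3*V²)
J = -1232 (J = (77 + 11)*(-14) = 88*(-14) = -1232)
√(J + l(-46)) = √(-1232 + 3*(-46)²) = √(-1232 + 3*2116) = √(-1232 + 6348) = √5116 = 2*√1279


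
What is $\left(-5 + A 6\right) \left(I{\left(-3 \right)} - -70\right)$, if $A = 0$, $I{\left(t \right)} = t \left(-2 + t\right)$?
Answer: $-425$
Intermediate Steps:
$\left(-5 + A 6\right) \left(I{\left(-3 \right)} - -70\right) = \left(-5 + 0 \cdot 6\right) \left(- 3 \left(-2 - 3\right) - -70\right) = \left(-5 + 0\right) \left(\left(-3\right) \left(-5\right) + 70\right) = - 5 \left(15 + 70\right) = \left(-5\right) 85 = -425$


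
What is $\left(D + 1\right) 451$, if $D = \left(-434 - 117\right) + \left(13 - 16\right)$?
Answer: $-249403$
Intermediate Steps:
$D = -554$ ($D = -551 + \left(13 - 16\right) = -551 - 3 = -554$)
$\left(D + 1\right) 451 = \left(-554 + 1\right) 451 = \left(-553\right) 451 = -249403$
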